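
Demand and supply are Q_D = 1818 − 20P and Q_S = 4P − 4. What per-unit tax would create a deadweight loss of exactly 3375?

45

In inverse form: demand P = 90.9 − 0.05Q, supply P = 1 + 0.25Q.
Competitive equilibrium: 90.9 − 0.05Q = 1 + 0.25Q → Q* = 299.6667, P* = 75.9167.
A tax t gives ΔQ = t/0.3 and wedge t, so DWL = t²/0.6.
t²/0.6 = 3375 → t² = 2025 → t = 45.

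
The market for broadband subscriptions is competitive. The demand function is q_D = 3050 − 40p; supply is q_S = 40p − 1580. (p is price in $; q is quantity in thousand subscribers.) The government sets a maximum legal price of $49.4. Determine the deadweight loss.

In inverse form: demand p = 76.25 − 0.025q, supply p = 39.5 + 0.025q.
Competitive equilibrium: 76.25 − 0.025q = 39.5 + 0.025q → q* = 735, p* = 57.875.
At the ceiling p = 49.4, quantity supplied = (49.4 − 39.5)/0.025 = 396.
Willingness to pay at q' = 396: 76.25 − 0.025·396 = 66.35.
Δq = 735 − 396 = 339; wedge = 66.35 − 49.4 = 16.95.
DWL = ½ × 339 × 16.95 = $2873.025 thousand.

$2873.025 thousand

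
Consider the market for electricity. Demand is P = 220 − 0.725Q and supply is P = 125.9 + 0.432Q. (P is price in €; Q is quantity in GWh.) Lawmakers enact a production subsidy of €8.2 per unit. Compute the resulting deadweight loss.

€29.06

Competitive equilibrium: 220 − 0.725Q = 125.9 + 0.432Q → Q* = 81.331, P* = 161.035.
The subsidy lowers effective supply by 8.2: P = 117.7 + 0.432Q.
New quantity: 220 − 0.725Q = 117.7 + 0.432Q → Q' = 88.4183.
Overproduction ΔQ = 88.4183 − 81.331 = 7.0873; wedge = subsidy = 8.2.
DWL = ½ × 7.0873 × 8.2 = €29.06.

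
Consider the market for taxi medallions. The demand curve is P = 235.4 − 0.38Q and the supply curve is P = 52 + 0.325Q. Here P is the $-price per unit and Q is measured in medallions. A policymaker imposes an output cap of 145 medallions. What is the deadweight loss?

Competitive equilibrium: 235.4 − 0.38Q = 52 + 0.325Q → Q* = 260.1418, P* = 136.5461.
At Q = 145: demand price = 235.4 − 0.38·145 = 180.3; supply price = 52 + 0.325·145 = 99.125.
ΔQ = 260.1418 − 145 = 115.1418; wedge = 180.3 − 99.125 = 81.175.
Deadweight loss = ½ × 115.1418 × 81.175 = $4673.32.

$4673.32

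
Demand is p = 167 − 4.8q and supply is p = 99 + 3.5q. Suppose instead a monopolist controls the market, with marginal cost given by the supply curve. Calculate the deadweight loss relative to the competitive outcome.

37.40

Competitive equilibrium: 167 − 4.8q = 99 + 3.5q → q* = 8.1928, p* = 127.6747.
Marginal revenue: MR = 167 − 9.6q. Set MR = MC: 167 − 9.6q = 99 + 3.5q → q_m = 5.1908.
Price p_m = 167 − 4.8·5.1908 = 142.0842; MC(q_m) = 99 + 3.5·5.1908 = 117.1678.
Competitive q* = 8.1928, so Δq = 3.002; wedge = 142.0842 − 117.1678 = 24.9164.
Welfare loss = ½ × 3.002 × 24.9164 = 37.40.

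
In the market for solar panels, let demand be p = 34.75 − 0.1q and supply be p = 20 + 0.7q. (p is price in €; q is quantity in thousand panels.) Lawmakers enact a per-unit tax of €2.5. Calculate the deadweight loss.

€3.91 thousand

Competitive equilibrium: 34.75 − 0.1q = 20 + 0.7q → q* = 18.4375, p* = 32.9063.
With the tax, the buyer price exceeds the seller price by 2.5: (34.75 − 0.1q) − (20 + 0.7q) = 2.5 → q' = 15.3125.
Δq = 18.4375 − 15.3125 = 3.125; the wedge equals the tax, 2.5.
DWL = ½ × 3.125 × 2.5 = €3.91 thousand.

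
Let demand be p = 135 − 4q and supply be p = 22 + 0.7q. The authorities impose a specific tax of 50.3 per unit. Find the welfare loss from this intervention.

Competitive equilibrium: 135 − 4q = 22 + 0.7q → q* = 24.0426, p* = 38.8298.
With the tax, the buyer price exceeds the seller price by 50.3: (135 − 4q) − (22 + 0.7q) = 50.3 → q' = 13.3404.
Δq = 24.0426 − 13.3404 = 10.7022; the wedge equals the tax, 50.3.
Deadweight loss = ½ × 10.7022 × 50.3 = 269.16.

269.16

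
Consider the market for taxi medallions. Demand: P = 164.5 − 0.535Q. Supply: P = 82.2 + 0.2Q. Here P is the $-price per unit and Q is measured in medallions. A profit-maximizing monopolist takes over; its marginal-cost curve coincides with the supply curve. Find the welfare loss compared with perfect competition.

$817.68

Competitive equilibrium: 164.5 − 0.535Q = 82.2 + 0.2Q → Q* = 111.9728, P* = 104.5946.
Marginal revenue: MR = 164.5 − 1.07Q. Set MR = MC: 164.5 − 1.07Q = 82.2 + 0.2Q → Q_m = 64.8031.
Price P_m = 164.5 − 0.535·64.8031 = 129.8303; MC(Q_m) = 82.2 + 0.2·64.8031 = 95.1606.
Competitive Q* = 111.9728, so ΔQ = 47.1697; wedge = 129.8303 − 95.1606 = 34.6697.
Welfare loss = ½ × 47.1697 × 34.6697 = $817.68.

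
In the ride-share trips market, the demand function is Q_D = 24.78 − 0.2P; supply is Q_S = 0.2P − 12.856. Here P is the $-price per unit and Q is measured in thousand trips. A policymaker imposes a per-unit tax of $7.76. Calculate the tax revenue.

$40.24 thousand

In inverse form: demand P = 123.9 − 5Q, supply P = 64.28 + 5Q.
Competitive equilibrium: 123.9 − 5Q = 64.28 + 5Q → Q* = 5.962, P* = 94.09.
With the tax, the buyer price exceeds the seller price by 7.76: (123.9 − 5Q) − (64.28 + 5Q) = 7.76 → Q' = 5.186.
Tax revenue = 7.76 × 5.186 = $40.24 thousand.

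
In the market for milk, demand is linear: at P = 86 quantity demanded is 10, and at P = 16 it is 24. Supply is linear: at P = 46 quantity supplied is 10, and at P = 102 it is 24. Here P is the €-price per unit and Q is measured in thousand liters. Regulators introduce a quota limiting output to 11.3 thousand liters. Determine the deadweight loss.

Demand slope = (16 − 86)/(24 − 10) = −5, so P = 136 − 5Q.
Supply slope = (102 − 46)/(24 − 10) = 4, so P = 6 + 4Q.
Competitive equilibrium: 136 − 5Q = 6 + 4Q → Q* = 14.4444, P* = 63.7778.
At Q = 11.3: demand price = 136 − 5·11.3 = 79.5; supply price = 6 + 4·11.3 = 51.2.
ΔQ = 14.4444 − 11.3 = 3.1444; wedge = 79.5 − 51.2 = 28.3.
Deadweight loss = ½ × 3.1444 × 28.3 = €44.49 thousand.

€44.49 thousand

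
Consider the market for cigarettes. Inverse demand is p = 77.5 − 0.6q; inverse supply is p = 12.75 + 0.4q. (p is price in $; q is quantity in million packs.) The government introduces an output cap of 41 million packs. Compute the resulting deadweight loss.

$282.03 million

Competitive equilibrium: 77.5 − 0.6q = 12.75 + 0.4q → q* = 64.75, p* = 38.65.
At q = 41: demand price = 77.5 − 0.6·41 = 52.9; supply price = 12.75 + 0.4·41 = 29.15.
Δq = 64.75 − 41 = 23.75; wedge = 52.9 − 29.15 = 23.75.
DWL = ½ × 23.75 × 23.75 = $282.03 million.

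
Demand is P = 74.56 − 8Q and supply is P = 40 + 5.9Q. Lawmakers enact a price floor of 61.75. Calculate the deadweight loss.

Competitive equilibrium: 74.56 − 8Q = 40 + 5.9Q → Q* = 2.4863, P* = 54.6694.
At the floor P = 61.75, quantity demanded = (74.56 − 61.75)/8 = 1.6013.
Sellers' marginal cost at Q' = 1.6013: 40 + 5.9·1.6013 = 49.4477.
ΔQ = 2.4863 − 1.6013 = 0.885; wedge = 61.75 − 49.4477 = 12.3023.
Welfare loss = ½ × 0.885 × 12.3023 = 5.44.

5.44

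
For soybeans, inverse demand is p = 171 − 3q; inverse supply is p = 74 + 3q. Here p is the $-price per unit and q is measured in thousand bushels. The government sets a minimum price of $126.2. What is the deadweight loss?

$4.56 thousand

Competitive equilibrium: 171 − 3q = 74 + 3q → q* = 16.1667, p* = 122.5.
At the floor p = 126.2, quantity demanded = (171 − 126.2)/3 = 14.9333.
Sellers' marginal cost at q' = 14.9333: 74 + 3·14.9333 = 118.7999.
Δq = 16.1667 − 14.9333 = 1.2334; wedge = 126.2 − 118.7999 = 7.4001.
Welfare loss = ½ × 1.2334 × 7.4001 = $4.56 thousand.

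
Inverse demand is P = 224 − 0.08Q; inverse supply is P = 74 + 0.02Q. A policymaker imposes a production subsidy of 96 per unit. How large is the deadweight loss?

Competitive equilibrium: 224 − 0.08Q = 74 + 0.02Q → Q* = 1500, P* = 104.
The subsidy lowers effective supply by 96: P = 0.02Q − 22.
New quantity: 224 − 0.08Q = 0.02Q − 22 → Q' = 2460.
Overproduction ΔQ = 2460 − 1500 = 960; wedge = subsidy = 96.
DWL = ½ × 960 × 96 = 46080.

46080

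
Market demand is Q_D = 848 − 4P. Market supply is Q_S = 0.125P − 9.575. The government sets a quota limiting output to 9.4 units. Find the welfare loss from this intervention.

202.83

In inverse form: demand P = 212 − 0.25Q, supply P = 76.6 + 8Q.
Competitive equilibrium: 212 − 0.25Q = 76.6 + 8Q → Q* = 16.41212, P* = 207.89697.
At Q = 9.4: demand price = 212 − 0.25·9.4 = 209.65; supply price = 76.6 + 8·9.4 = 151.8.
ΔQ = 16.41212 − 9.4 = 7.01212; wedge = 209.65 − 151.8 = 57.85.
DWL = ½ × 7.01212 × 57.85 = 202.83.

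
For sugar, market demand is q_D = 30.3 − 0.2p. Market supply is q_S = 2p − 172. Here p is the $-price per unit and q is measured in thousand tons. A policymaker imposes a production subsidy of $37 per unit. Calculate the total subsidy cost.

$689.55 thousand

In inverse form: demand p = 151.5 − 5q, supply p = 86 + 0.5q.
Competitive equilibrium: 151.5 − 5q = 86 + 0.5q → q* = 11.9091, p* = 91.9545.
The subsidy lowers effective supply by 37: p = 49 + 0.5q.
New quantity: 151.5 − 5q = 49 + 0.5q → q' = 18.6364.
Total subsidy cost = 37 × 18.6364 = $689.55 thousand.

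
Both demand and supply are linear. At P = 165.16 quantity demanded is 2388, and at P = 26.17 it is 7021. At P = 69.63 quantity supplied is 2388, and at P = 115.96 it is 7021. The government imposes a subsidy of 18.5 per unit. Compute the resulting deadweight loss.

Demand slope = (26.17 − 165.16)/(7021 − 2388) = −0.03, so P = 236.8 − 0.03Q.
Supply slope = (115.96 − 69.63)/(7021 − 2388) = 0.01, so P = 45.75 + 0.01Q.
Competitive equilibrium: 236.8 − 0.03Q = 45.75 + 0.01Q → Q* = 4776.25, P* = 93.5125.
The subsidy lowers effective supply by 18.5: P = 27.25 + 0.01Q.
New quantity: 236.8 − 0.03Q = 27.25 + 0.01Q → Q' = 5238.75.
Overproduction ΔQ = 5238.75 − 4776.25 = 462.5; wedge = subsidy = 18.5.
Deadweight loss = ½ × 462.5 × 18.5 = 4278.125.

4278.125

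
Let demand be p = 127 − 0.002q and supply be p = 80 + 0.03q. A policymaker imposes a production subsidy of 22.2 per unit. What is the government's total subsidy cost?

Competitive equilibrium: 127 − 0.002q = 80 + 0.03q → q* = 1468.75, p* = 124.0625.
The subsidy lowers effective supply by 22.2: p = 57.8 + 0.03q.
New quantity: 127 − 0.002q = 57.8 + 0.03q → q' = 2162.5.
Total subsidy cost = 22.2 × 2162.5 = 48007.50.

48007.50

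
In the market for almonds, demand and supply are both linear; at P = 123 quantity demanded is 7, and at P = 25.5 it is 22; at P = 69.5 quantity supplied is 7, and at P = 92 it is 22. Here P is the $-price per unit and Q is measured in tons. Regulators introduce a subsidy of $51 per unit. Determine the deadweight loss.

Demand slope = (25.5 − 123)/(22 − 7) = −6.5, so P = 168.5 − 6.5Q.
Supply slope = (92 − 69.5)/(22 − 7) = 1.5, so P = 59 + 1.5Q.
Competitive equilibrium: 168.5 − 6.5Q = 59 + 1.5Q → Q* = 13.6875, P* = 79.5313.
The subsidy lowers effective supply by 51: P = 8 + 1.5Q.
New quantity: 168.5 − 6.5Q = 8 + 1.5Q → Q' = 20.0625.
Overproduction ΔQ = 20.0625 − 13.6875 = 6.375; wedge = subsidy = 51.
Welfare loss = ½ × 6.375 × 51 = $162.56.

$162.56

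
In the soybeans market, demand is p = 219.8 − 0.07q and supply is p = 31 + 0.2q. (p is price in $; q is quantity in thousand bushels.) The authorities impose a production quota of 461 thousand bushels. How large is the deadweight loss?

$7663.61 thousand

Competitive equilibrium: 219.8 − 0.07q = 31 + 0.2q → q* = 699.2593, p* = 170.8519.
At q = 461: demand price = 219.8 − 0.07·461 = 187.53; supply price = 31 + 0.2·461 = 123.2.
Δq = 699.2593 − 461 = 238.2593; wedge = 187.53 − 123.2 = 64.33.
The triangle = ½ × 238.2593 × 64.33 = $7663.61 thousand.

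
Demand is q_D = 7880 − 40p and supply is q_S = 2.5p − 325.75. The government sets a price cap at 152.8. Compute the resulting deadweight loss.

2154.48

In inverse form: demand p = 197 − 0.025q, supply p = 130.3 + 0.4q.
Competitive equilibrium: 197 − 0.025q = 130.3 + 0.4q → q* = 156.9412, p* = 193.0765.
At the ceiling p = 152.8, quantity supplied = (152.8 − 130.3)/0.4 = 56.25.
Willingness to pay at q' = 56.25: 197 − 0.025·56.25 = 195.5938.
Δq = 156.9412 − 56.25 = 100.6912; wedge = 195.5938 − 152.8 = 42.7938.
DWL = ½ × 100.6912 × 42.7938 = 2154.48.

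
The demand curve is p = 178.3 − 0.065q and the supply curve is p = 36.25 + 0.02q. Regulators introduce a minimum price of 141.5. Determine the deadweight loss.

51895.69

Competitive equilibrium: 178.3 − 0.065q = 36.25 + 0.02q → q* = 1671.17647, p* = 69.67353.
At the floor p = 141.5, quantity demanded = (178.3 − 141.5)/0.065 = 566.15385.
Sellers' marginal cost at q' = 566.15385: 36.25 + 0.02·566.15385 = 47.57308.
Δq = 1671.17647 − 566.15385 = 1105.02262; wedge = 141.5 − 47.57308 = 93.92692.
The triangle = ½ × 1105.02262 × 93.92692 = 51895.69.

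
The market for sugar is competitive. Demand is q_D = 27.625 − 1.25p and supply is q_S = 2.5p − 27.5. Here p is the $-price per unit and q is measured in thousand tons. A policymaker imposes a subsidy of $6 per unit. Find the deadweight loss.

$15 thousand

In inverse form: demand p = 22.1 − 0.8q, supply p = 11 + 0.4q.
Competitive equilibrium: 22.1 − 0.8q = 11 + 0.4q → q* = 9.25, p* = 14.7.
The subsidy lowers effective supply by 6: p = 5 + 0.4q.
New quantity: 22.1 − 0.8q = 5 + 0.4q → q' = 14.25.
Overproduction Δq = 14.25 − 9.25 = 5; wedge = subsidy = 6.
The triangle = ½ × 5 × 6 = $15 thousand.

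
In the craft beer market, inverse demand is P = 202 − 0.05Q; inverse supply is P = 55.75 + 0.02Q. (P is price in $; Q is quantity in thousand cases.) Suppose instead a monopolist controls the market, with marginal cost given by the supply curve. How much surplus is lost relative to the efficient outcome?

Competitive equilibrium: 202 − 0.05Q = 55.75 + 0.02Q → Q* = 2089.285714, P* = 97.535714.
Marginal revenue: MR = 202 − 0.1Q. Set MR = MC: 202 − 0.1Q = 55.75 + 0.02Q → Q_m = 1218.75.
Price P_m = 202 − 0.05·1218.75 = 141.0625; MC(Q_m) = 55.75 + 0.02·1218.75 = 80.125.
Competitive Q* = 2089.285714, so ΔQ = 870.535714; wedge = 141.0625 − 80.125 = 60.9375.
The triangle = ½ × 870.535714 × 60.9375 = $26524.14 thousand.

$26524.14 thousand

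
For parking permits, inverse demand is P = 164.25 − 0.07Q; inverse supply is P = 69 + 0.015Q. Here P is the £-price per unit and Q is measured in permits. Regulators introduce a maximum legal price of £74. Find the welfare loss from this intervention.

£26340.24

Competitive equilibrium: 164.25 − 0.07Q = 69 + 0.015Q → Q* = 1120.58824, P* = 85.80882.
At the ceiling P = 74, quantity supplied = (74 − 69)/0.015 = 333.33333.
Willingness to pay at Q' = 333.33333: 164.25 − 0.07·333.33333 = 140.91667.
ΔQ = 1120.58824 − 333.33333 = 787.25491; wedge = 140.91667 − 74 = 66.91667.
Deadweight loss = ½ × 787.25491 × 66.91667 = £26340.24.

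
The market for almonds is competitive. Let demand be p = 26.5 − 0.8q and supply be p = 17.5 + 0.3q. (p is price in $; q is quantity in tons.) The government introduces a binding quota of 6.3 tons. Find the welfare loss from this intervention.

$1.95

Competitive equilibrium: 26.5 − 0.8q = 17.5 + 0.3q → q* = 8.1818, p* = 19.9545.
At q = 6.3: demand price = 26.5 − 0.8·6.3 = 21.46; supply price = 17.5 + 0.3·6.3 = 19.39.
Δq = 8.1818 − 6.3 = 1.8818; wedge = 21.46 − 19.39 = 2.07.
Deadweight loss = ½ × 1.8818 × 2.07 = $1.95.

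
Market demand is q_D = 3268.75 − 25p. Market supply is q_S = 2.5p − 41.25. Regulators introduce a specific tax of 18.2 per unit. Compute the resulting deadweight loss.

376.41

In inverse form: demand p = 130.75 − 0.04q, supply p = 16.5 + 0.4q.
Competitive equilibrium: 130.75 − 0.04q = 16.5 + 0.4q → q* = 259.6591, p* = 120.3636.
With the tax, the buyer price exceeds the seller price by 18.2: (130.75 − 0.04q) − (16.5 + 0.4q) = 18.2 → q' = 218.2955.
Δq = 259.6591 − 218.2955 = 41.3636; the wedge equals the tax, 18.2.
Welfare loss = ½ × 41.3636 × 18.2 = 376.41.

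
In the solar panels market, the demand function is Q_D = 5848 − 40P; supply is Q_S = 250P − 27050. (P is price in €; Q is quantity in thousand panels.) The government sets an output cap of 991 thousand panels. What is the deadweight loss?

In inverse form: demand P = 146.2 − 0.025Q, supply P = 108.2 + 0.004Q.
Competitive equilibrium: 146.2 − 0.025Q = 108.2 + 0.004Q → Q* = 1310.3448, P* = 113.4414.
At Q = 991: demand price = 146.2 − 0.025·991 = 121.425; supply price = 108.2 + 0.004·991 = 112.164.
ΔQ = 1310.3448 − 991 = 319.3448; wedge = 121.425 − 112.164 = 9.261.
DWL = ½ × 319.3448 × 9.261 = €1478.73 thousand.

€1478.73 thousand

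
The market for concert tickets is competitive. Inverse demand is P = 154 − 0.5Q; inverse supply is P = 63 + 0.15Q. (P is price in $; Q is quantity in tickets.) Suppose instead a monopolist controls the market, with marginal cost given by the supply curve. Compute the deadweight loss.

$1204.16

Competitive equilibrium: 154 − 0.5Q = 63 + 0.15Q → Q* = 140, P* = 84.
Marginal revenue: MR = 154 − Q. Set MR = MC: 154 − Q = 63 + 0.15Q → Q_m = 79.1304.
Price P_m = 154 − 0.5·79.1304 = 114.4348; MC(Q_m) = 63 + 0.15·79.1304 = 74.8696.
Competitive Q* = 140, so ΔQ = 60.8696; wedge = 114.4348 − 74.8696 = 39.5652.
The triangle = ½ × 60.8696 × 39.5652 = $1204.16.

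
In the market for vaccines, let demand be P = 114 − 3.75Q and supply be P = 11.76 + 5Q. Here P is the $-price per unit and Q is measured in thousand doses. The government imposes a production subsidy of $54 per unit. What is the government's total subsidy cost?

$964.224 thousand

Competitive equilibrium: 114 − 3.75Q = 11.76 + 5Q → Q* = 11.6846, P* = 70.1829.
The subsidy lowers effective supply by 54: P = 5Q − 42.24.
New quantity: 114 − 3.75Q = 5Q − 42.24 → Q' = 17.856.
Total subsidy cost = 54 × 17.856 = $964.224 thousand.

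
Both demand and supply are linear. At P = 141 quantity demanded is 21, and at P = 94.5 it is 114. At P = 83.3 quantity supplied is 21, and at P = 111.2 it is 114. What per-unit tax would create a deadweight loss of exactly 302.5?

Demand slope = (94.5 − 141)/(114 − 21) = −0.5, so P = 151.5 − 0.5Q.
Supply slope = (111.2 − 83.3)/(114 − 21) = 0.3, so P = 77 + 0.3Q.
Competitive equilibrium: 151.5 − 0.5Q = 77 + 0.3Q → Q* = 93.125, P* = 104.9375.
A tax t gives ΔQ = t/0.8 and wedge t, so DWL = t²/1.6.
t²/1.6 = 302.5 → t² = 484 → t = 22.

22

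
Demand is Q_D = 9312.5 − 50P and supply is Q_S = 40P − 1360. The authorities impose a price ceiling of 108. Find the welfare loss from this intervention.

4032.25

In inverse form: demand P = 186.25 − 0.02Q, supply P = 34 + 0.025Q.
Competitive equilibrium: 186.25 − 0.02Q = 34 + 0.025Q → Q* = 3383.3333, P* = 118.5833.
At the ceiling P = 108, quantity supplied = (108 − 34)/0.025 = 2960.
Willingness to pay at Q' = 2960: 186.25 − 0.02·2960 = 127.05.
ΔQ = 3383.3333 − 2960 = 423.3333; wedge = 127.05 − 108 = 19.05.
DWL = ½ × 423.3333 × 19.05 = 4032.25.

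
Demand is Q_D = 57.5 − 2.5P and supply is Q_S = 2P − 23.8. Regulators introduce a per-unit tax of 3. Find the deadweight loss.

5

In inverse form: demand P = 23 − 0.4Q, supply P = 11.9 + 0.5Q.
Competitive equilibrium: 23 − 0.4Q = 11.9 + 0.5Q → Q* = 12.3333, P* = 18.0667.
With the tax, the buyer price exceeds the seller price by 3: (23 − 0.4Q) − (11.9 + 0.5Q) = 3 → Q' = 9.
ΔQ = 12.3333 − 9 = 3.3333; the wedge equals the tax, 3.
DWL = ½ × 3.3333 × 3 = 5.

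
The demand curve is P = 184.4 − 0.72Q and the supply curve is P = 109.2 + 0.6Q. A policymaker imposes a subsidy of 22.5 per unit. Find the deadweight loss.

191.76

Competitive equilibrium: 184.4 − 0.72Q = 109.2 + 0.6Q → Q* = 56.9697, P* = 143.3818.
The subsidy lowers effective supply by 22.5: P = 86.7 + 0.6Q.
New quantity: 184.4 − 0.72Q = 86.7 + 0.6Q → Q' = 74.0152.
Overproduction ΔQ = 74.0152 − 56.9697 = 17.0455; wedge = subsidy = 22.5.
Welfare loss = ½ × 17.0455 × 22.5 = 191.76.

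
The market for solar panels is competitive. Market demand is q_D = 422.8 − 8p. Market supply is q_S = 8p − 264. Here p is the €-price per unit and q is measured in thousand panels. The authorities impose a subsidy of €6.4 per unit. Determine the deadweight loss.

€81.92 thousand

In inverse form: demand p = 52.85 − 0.125q, supply p = 33 + 0.125q.
Competitive equilibrium: 52.85 − 0.125q = 33 + 0.125q → q* = 79.4, p* = 42.925.
The subsidy lowers effective supply by 6.4: p = 26.6 + 0.125q.
New quantity: 52.85 − 0.125q = 26.6 + 0.125q → q' = 105.
Overproduction Δq = 105 − 79.4 = 25.6; wedge = subsidy = 6.4.
Welfare loss = ½ × 25.6 × 6.4 = €81.92 thousand.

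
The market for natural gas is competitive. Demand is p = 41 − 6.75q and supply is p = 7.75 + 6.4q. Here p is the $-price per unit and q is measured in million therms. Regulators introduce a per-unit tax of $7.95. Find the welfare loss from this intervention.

$2.40 million

Competitive equilibrium: 41 − 6.75q = 7.75 + 6.4q → q* = 2.5285, p* = 23.9325.
With the tax, the buyer price exceeds the seller price by 7.95: (41 − 6.75q) − (7.75 + 6.4q) = 7.95 → q' = 1.924.
Δq = 2.5285 − 1.924 = 0.6045; the wedge equals the tax, 7.95.
DWL = ½ × 0.6045 × 7.95 = $2.40 million.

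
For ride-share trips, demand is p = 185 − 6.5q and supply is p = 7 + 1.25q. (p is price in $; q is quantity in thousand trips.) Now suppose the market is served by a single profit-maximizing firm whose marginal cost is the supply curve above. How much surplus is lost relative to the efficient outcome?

Competitive equilibrium: 185 − 6.5q = 7 + 1.25q → q* = 22.9677, p* = 35.7097.
Marginal revenue: MR = 185 − 13q. Set MR = MC: 185 − 13q = 7 + 1.25q → q_m = 12.4912.
Price p_m = 185 − 6.5·12.4912 = 103.8072; MC(q_m) = 7 + 1.25·12.4912 = 22.614.
Competitive q* = 22.9677, so Δq = 10.4765; wedge = 103.8072 − 22.614 = 81.1932.
The triangle = ½ × 10.4765 × 81.1932 = $425.31 thousand.

$425.31 thousand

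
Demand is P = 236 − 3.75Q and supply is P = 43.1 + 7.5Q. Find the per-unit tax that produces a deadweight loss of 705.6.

Competitive equilibrium: 236 − 3.75Q = 43.1 + 7.5Q → Q* = 17.1467, P* = 171.7.
A tax t gives ΔQ = t/11.25 and wedge t, so DWL = t²/22.5.
t²/22.5 = 705.6 → t² = 15876 → t = 126.

126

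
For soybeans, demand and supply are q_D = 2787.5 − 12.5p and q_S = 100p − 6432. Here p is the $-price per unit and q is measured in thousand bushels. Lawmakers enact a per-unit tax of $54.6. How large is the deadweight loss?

$16562 thousand

In inverse form: demand p = 223 − 0.08q, supply p = 64.32 + 0.01q.
Competitive equilibrium: 223 − 0.08q = 64.32 + 0.01q → q* = 1763.1111, p* = 81.9511.
With the tax, the buyer price exceeds the seller price by 54.6: (223 − 0.08q) − (64.32 + 0.01q) = 54.6 → q' = 1156.4444.
Δq = 1763.1111 − 1156.4444 = 606.6667; the wedge equals the tax, 54.6.
DWL = ½ × 606.6667 × 54.6 = $16562 thousand.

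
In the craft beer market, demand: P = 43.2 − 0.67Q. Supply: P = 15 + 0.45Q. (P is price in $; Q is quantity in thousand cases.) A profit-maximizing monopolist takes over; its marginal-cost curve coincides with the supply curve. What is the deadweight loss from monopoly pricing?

$49.74 thousand

Competitive equilibrium: 43.2 − 0.67Q = 15 + 0.45Q → Q* = 25.1786, P* = 26.3304.
Marginal revenue: MR = 43.2 − 1.34Q. Set MR = MC: 43.2 − 1.34Q = 15 + 0.45Q → Q_m = 15.7542.
Price P_m = 43.2 − 0.67·15.7542 = 32.6447; MC(Q_m) = 15 + 0.45·15.7542 = 22.0894.
Competitive Q* = 25.1786, so ΔQ = 9.4244; wedge = 32.6447 − 22.0894 = 10.5553.
DWL = ½ × 9.4244 × 10.5553 = $49.74 thousand.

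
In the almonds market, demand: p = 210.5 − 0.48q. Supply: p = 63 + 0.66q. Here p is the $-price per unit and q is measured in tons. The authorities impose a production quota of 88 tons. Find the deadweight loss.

Competitive equilibrium: 210.5 − 0.48q = 63 + 0.66q → q* = 129.38596, p* = 148.39474.
At q = 88: demand price = 210.5 − 0.48·88 = 168.26; supply price = 63 + 0.66·88 = 121.08.
Δq = 129.38596 − 88 = 41.38596; wedge = 168.26 − 121.08 = 47.18.
Welfare loss = ½ × 41.38596 × 47.18 = $976.29.

$976.29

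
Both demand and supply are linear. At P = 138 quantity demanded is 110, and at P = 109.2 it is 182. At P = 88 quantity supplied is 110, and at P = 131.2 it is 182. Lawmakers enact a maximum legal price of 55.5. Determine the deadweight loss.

Demand slope = (109.2 − 138)/(182 − 110) = −0.4, so P = 182 − 0.4Q.
Supply slope = (131.2 − 88)/(182 − 110) = 0.6, so P = 22 + 0.6Q.
Competitive equilibrium: 182 − 0.4Q = 22 + 0.6Q → Q* = 160, P* = 118.
At the ceiling P = 55.5, quantity supplied = (55.5 − 22)/0.6 = 55.8333.
Willingness to pay at Q' = 55.8333: 182 − 0.4·55.8333 = 159.6667.
ΔQ = 160 − 55.8333 = 104.1667; wedge = 159.6667 − 55.5 = 104.1667.
DWL = ½ × 104.1667 × 104.1667 = 5425.35.

5425.35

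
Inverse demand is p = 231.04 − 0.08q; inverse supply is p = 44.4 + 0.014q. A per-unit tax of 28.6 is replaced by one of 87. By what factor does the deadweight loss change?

9.254

Competitive equilibrium: 231.04 − 0.08q = 44.4 + 0.014q → q* = 1985.5319, p* = 72.1974.
For a per-unit tax t: Δq = t/0.094, so DWL = ½·t·(t/0.094) = t²/0.188.
At t = 28.6: DWL = 4350.851. At t = 87: DWL = 40260.638.
Ratio = (87/28.6)² = 9.254.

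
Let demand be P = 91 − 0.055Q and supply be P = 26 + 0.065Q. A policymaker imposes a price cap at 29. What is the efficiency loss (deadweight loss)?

14731.98

Competitive equilibrium: 91 − 0.055Q = 26 + 0.065Q → Q* = 541.66667, P* = 61.20833.
At the ceiling P = 29, quantity supplied = (29 − 26)/0.065 = 46.15385.
Willingness to pay at Q' = 46.15385: 91 − 0.055·46.15385 = 88.46154.
ΔQ = 541.66667 − 46.15385 = 495.51282; wedge = 88.46154 − 29 = 59.46154.
Welfare loss = ½ × 495.51282 × 59.46154 = 14731.98.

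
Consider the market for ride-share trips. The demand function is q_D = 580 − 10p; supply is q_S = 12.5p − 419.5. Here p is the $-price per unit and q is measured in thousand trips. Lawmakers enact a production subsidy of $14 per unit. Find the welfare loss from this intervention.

$544.44 thousand

In inverse form: demand p = 58 − 0.1q, supply p = 33.56 + 0.08q.
Competitive equilibrium: 58 − 0.1q = 33.56 + 0.08q → q* = 135.7778, p* = 44.4222.
The subsidy lowers effective supply by 14: p = 19.56 + 0.08q.
New quantity: 58 − 0.1q = 19.56 + 0.08q → q' = 213.5556.
Overproduction Δq = 213.5556 − 135.7778 = 77.7778; wedge = subsidy = 14.
Deadweight loss = ½ × 77.7778 × 14 = $544.44 thousand.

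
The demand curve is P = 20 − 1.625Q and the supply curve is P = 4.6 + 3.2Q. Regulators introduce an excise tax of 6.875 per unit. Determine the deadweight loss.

4.90

Competitive equilibrium: 20 − 1.625Q = 4.6 + 3.2Q → Q* = 3.1917, P* = 14.8135.
With the tax, the buyer price exceeds the seller price by 6.875: (20 − 1.625Q) − (4.6 + 3.2Q) = 6.875 → Q' = 1.7668.
ΔQ = 3.1917 − 1.7668 = 1.4249; the wedge equals the tax, 6.875.
DWL = ½ × 1.4249 × 6.875 = 4.90.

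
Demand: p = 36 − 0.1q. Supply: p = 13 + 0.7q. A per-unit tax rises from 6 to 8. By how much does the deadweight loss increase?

Competitive equilibrium: 36 − 0.1q = 13 + 0.7q → q* = 28.75, p* = 33.125.
For a per-unit tax t: Δq = t/0.8, so DWL = ½·t·(t/0.8) = t²/1.6.
At t = 6: DWL = 22.5. At t = 8: DWL = 40.
Increase = 40 − 22.5 = 17.50.

17.50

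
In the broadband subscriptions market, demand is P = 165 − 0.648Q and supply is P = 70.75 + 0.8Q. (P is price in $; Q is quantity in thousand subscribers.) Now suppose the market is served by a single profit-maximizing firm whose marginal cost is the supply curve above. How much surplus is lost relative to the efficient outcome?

$293.18 thousand

Competitive equilibrium: 165 − 0.648Q = 70.75 + 0.8Q → Q* = 65.0898, P* = 122.8218.
Marginal revenue: MR = 165 − 1.296Q. Set MR = MC: 165 − 1.296Q = 70.75 + 0.8Q → Q_m = 44.9666.
Price P_m = 165 − 0.648·44.9666 = 135.8616; MC(Q_m) = 70.75 + 0.8·44.9666 = 106.7233.
Competitive Q* = 65.0898, so ΔQ = 20.1232; wedge = 135.8616 − 106.7233 = 29.1383.
The triangle = ½ × 20.1232 × 29.1383 = $293.18 thousand.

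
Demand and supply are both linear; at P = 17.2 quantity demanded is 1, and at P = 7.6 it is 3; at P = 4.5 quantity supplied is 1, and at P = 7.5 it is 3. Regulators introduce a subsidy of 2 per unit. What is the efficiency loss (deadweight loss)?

0.32

Demand slope = (7.6 − 17.2)/(3 − 1) = −4.8, so P = 22 − 4.8Q.
Supply slope = (7.5 − 4.5)/(3 − 1) = 1.5, so P = 3 + 1.5Q.
Competitive equilibrium: 22 − 4.8Q = 3 + 1.5Q → Q* = 3.0159, P* = 7.5238.
The subsidy lowers effective supply by 2: P = 1 + 1.5Q.
New quantity: 22 − 4.8Q = 1 + 1.5Q → Q' = 3.3333.
Overproduction ΔQ = 3.3333 − 3.0159 = 0.3174; wedge = subsidy = 2.
Welfare loss = ½ × 0.3174 × 2 = 0.32.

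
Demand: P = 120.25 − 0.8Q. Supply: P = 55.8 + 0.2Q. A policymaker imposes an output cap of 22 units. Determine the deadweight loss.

901

Competitive equilibrium: 120.25 − 0.8Q = 55.8 + 0.2Q → Q* = 64.45, P* = 68.69.
At Q = 22: demand price = 120.25 − 0.8·22 = 102.65; supply price = 55.8 + 0.2·22 = 60.2.
ΔQ = 64.45 − 22 = 42.45; wedge = 102.65 − 60.2 = 42.45.
Welfare loss = ½ × 42.45 × 42.45 = 901.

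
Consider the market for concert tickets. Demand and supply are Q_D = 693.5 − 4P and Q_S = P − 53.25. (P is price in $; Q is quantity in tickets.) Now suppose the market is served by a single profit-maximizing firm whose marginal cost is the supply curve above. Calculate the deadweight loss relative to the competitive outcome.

In inverse form: demand P = 173.375 − 0.25Q, supply P = 53.25 + Q.
Competitive equilibrium: 173.375 − 0.25Q = 53.25 + Q → Q* = 96.1, P* = 149.35.
Marginal revenue: MR = 173.375 − 0.5Q. Set MR = MC: 173.375 − 0.5Q = 53.25 + Q → Q_m = 80.0833.
Price P_m = 173.375 − 0.25·80.0833 = 153.3542; MC(Q_m) = 53.25 + 1·80.0833 = 133.3333.
Competitive Q* = 96.1, so ΔQ = 16.0167; wedge = 153.3542 − 133.3333 = 20.0209.
The triangle = ½ × 16.0167 × 20.0209 = $160.33.

$160.33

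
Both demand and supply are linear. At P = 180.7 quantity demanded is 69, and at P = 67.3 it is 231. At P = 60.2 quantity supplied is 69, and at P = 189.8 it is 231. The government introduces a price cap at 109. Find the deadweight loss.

280.33

Demand slope = (67.3 − 180.7)/(231 − 69) = −0.7, so P = 229 − 0.7Q.
Supply slope = (189.8 − 60.2)/(231 − 69) = 0.8, so P = 5 + 0.8Q.
Competitive equilibrium: 229 − 0.7Q = 5 + 0.8Q → Q* = 149.3333, P* = 124.4667.
At the ceiling P = 109, quantity supplied = (109 − 5)/0.8 = 130.
Willingness to pay at Q' = 130: 229 − 0.7·130 = 138.
ΔQ = 149.3333 − 130 = 19.3333; wedge = 138 − 109 = 29.
Welfare loss = ½ × 19.3333 × 29 = 280.33.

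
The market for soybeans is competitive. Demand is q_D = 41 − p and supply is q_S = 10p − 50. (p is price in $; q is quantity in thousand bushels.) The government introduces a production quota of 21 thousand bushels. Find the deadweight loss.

$75.64 thousand

In inverse form: demand p = 41 − q, supply p = 5 + 0.1q.
Competitive equilibrium: 41 − q = 5 + 0.1q → q* = 32.7273, p* = 8.2727.
At q = 21: demand price = 41 − 1·21 = 20; supply price = 5 + 0.1·21 = 7.1.
Δq = 32.7273 − 21 = 11.7273; wedge = 20 − 7.1 = 12.9.
Welfare loss = ½ × 11.7273 × 12.9 = $75.64 thousand.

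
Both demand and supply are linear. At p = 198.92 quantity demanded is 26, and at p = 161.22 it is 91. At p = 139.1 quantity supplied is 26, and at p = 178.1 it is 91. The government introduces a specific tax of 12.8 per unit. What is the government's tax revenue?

842.85

Demand slope = (161.22 − 198.92)/(91 − 26) = −0.58, so p = 214 − 0.58q.
Supply slope = (178.1 − 139.1)/(91 − 26) = 0.6, so p = 123.5 + 0.6q.
Competitive equilibrium: 214 − 0.58q = 123.5 + 0.6q → q* = 76.6949, p* = 169.5169.
With the tax, the buyer price exceeds the seller price by 12.8: (214 − 0.58q) − (123.5 + 0.6q) = 12.8 → q' = 65.8475.
Tax revenue = 12.8 × 65.8475 = 842.85.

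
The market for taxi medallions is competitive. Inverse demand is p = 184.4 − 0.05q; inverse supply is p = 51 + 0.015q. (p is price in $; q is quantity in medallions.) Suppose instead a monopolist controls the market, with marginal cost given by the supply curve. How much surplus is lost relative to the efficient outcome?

Competitive equilibrium: 184.4 − 0.05q = 51 + 0.015q → q* = 2052.3077, p* = 81.7846.
Marginal revenue: MR = 184.4 − 0.1q. Set MR = MC: 184.4 − 0.1q = 51 + 0.015q → q_m = 1160.
Price p_m = 184.4 − 0.05·1160 = 126.4; MC(q_m) = 51 + 0.015·1160 = 68.4.
Competitive q* = 2052.3077, so Δq = 892.3077; wedge = 126.4 − 68.4 = 58.
Deadweight loss = ½ × 892.3077 × 58 = $25876.92.

$25876.92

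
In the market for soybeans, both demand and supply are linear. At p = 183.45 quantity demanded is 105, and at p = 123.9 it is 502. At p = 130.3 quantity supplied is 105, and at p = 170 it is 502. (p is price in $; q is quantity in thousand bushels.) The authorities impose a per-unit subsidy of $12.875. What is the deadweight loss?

$331.53 thousand

Demand slope = (123.9 − 183.45)/(502 − 105) = −0.15, so p = 199.2 − 0.15q.
Supply slope = (170 − 130.3)/(502 − 105) = 0.1, so p = 119.8 + 0.1q.
Competitive equilibrium: 199.2 − 0.15q = 119.8 + 0.1q → q* = 317.6, p* = 151.56.
The subsidy lowers effective supply by 12.875: p = 106.925 + 0.1q.
New quantity: 199.2 − 0.15q = 106.925 + 0.1q → q' = 369.1.
Overproduction Δq = 369.1 − 317.6 = 51.5; wedge = subsidy = 12.875.
Welfare loss = ½ × 51.5 × 12.875 = $331.53 thousand.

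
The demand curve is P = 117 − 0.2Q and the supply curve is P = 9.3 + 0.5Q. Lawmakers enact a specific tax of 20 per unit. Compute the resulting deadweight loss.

Competitive equilibrium: 117 − 0.2Q = 9.3 + 0.5Q → Q* = 153.8571, P* = 86.2286.
With the tax, the buyer price exceeds the seller price by 20: (117 − 0.2Q) − (9.3 + 0.5Q) = 20 → Q' = 125.2857.
ΔQ = 153.8571 − 125.2857 = 28.5714; the wedge equals the tax, 20.
Deadweight loss = ½ × 28.5714 × 20 = 285.71.

285.71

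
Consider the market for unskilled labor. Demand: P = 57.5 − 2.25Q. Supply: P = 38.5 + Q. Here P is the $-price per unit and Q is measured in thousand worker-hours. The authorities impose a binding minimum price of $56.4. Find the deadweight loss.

$46.64 thousand

Competitive equilibrium: 57.5 − 2.25Q = 38.5 + Q → Q* = 5.8462, P* = 44.3462.
At the floor P = 56.4, quantity demanded = (57.5 − 56.4)/2.25 = 0.4889.
Sellers' marginal cost at Q' = 0.4889: 38.5 + 1·0.4889 = 38.9889.
ΔQ = 5.8462 − 0.4889 = 5.3573; wedge = 56.4 − 38.9889 = 17.4111.
The triangle = ½ × 5.3573 × 17.4111 = $46.64 thousand.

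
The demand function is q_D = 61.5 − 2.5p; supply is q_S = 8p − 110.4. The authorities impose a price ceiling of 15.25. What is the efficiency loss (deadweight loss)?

21.13

In inverse form: demand p = 24.6 − 0.4q, supply p = 13.8 + 0.125q.
Competitive equilibrium: 24.6 − 0.4q = 13.8 + 0.125q → q* = 20.5714, p* = 16.3714.
At the ceiling p = 15.25, quantity supplied = (15.25 − 13.8)/0.125 = 11.6.
Willingness to pay at q' = 11.6: 24.6 − 0.4·11.6 = 19.96.
Δq = 20.5714 − 11.6 = 8.9714; wedge = 19.96 − 15.25 = 4.71.
The triangle = ½ × 8.9714 × 4.71 = 21.13.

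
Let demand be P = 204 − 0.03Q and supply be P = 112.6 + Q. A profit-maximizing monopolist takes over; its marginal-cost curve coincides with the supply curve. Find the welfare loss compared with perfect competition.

3.25

Competitive equilibrium: 204 − 0.03Q = 112.6 + Q → Q* = 88.7379, P* = 201.3379.
Marginal revenue: MR = 204 − 0.06Q. Set MR = MC: 204 − 0.06Q = 112.6 + Q → Q_m = 86.2264.
Price P_m = 204 − 0.03·86.2264 = 201.4132; MC(Q_m) = 112.6 + 1·86.2264 = 198.8264.
Competitive Q* = 88.7379, so ΔQ = 2.5115; wedge = 201.4132 − 198.8264 = 2.5868.
DWL = ½ × 2.5115 × 2.5868 = 3.25.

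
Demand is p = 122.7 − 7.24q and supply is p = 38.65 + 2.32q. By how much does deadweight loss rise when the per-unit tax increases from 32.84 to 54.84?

Competitive equilibrium: 122.7 − 7.24q = 38.65 + 2.32q → q* = 8.7918, p* = 59.0471.
For a per-unit tax t: Δq = t/9.56, so DWL = ½·t·(t/9.56) = t²/19.12.
At t = 32.84: DWL = 56.405. At t = 54.84: DWL = 157.292.
Increase = 157.292 − 56.405 = 100.89.

100.89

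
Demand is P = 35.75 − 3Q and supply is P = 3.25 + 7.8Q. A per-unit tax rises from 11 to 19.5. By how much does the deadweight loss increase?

Competitive equilibrium: 35.75 − 3Q = 3.25 + 7.8Q → Q* = 3.0093, P* = 26.7222.
For a per-unit tax t: ΔQ = t/10.8, so DWL = ½·t·(t/10.8) = t²/21.6.
At t = 11: DWL = 5.602. At t = 19.5: DWL = 17.604.
Increase = 17.604 − 5.602 = 12.

12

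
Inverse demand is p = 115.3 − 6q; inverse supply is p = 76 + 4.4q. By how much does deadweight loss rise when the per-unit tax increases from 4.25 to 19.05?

Competitive equilibrium: 115.3 − 6q = 76 + 4.4q → q* = 3.7788, p* = 92.6269.
For a per-unit tax t: Δq = t/10.4, so DWL = ½·t·(t/10.4) = t²/20.8.
At t = 4.25: DWL = 0.868. At t = 19.05: DWL = 17.447.
Increase = 17.447 − 0.868 = 16.58.

16.58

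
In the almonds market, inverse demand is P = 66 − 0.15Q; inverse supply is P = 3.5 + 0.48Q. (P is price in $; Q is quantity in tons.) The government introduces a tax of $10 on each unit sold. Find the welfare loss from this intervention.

$79.37

Competitive equilibrium: 66 − 0.15Q = 3.5 + 0.48Q → Q* = 99.2063, P* = 51.119.
With the tax, the buyer price exceeds the seller price by 10: (66 − 0.15Q) − (3.5 + 0.48Q) = 10 → Q' = 83.3333.
ΔQ = 99.2063 − 83.3333 = 15.873; the wedge equals the tax, 10.
The triangle = ½ × 15.873 × 10 = $79.37.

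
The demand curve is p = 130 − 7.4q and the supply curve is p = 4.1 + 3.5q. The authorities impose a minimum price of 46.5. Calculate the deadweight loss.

Competitive equilibrium: 130 − 7.4q = 4.1 + 3.5q → q* = 11.5505, p* = 44.5266.
At the floor p = 46.5, quantity demanded = (130 − 46.5)/7.4 = 11.2838.
Sellers' marginal cost at q' = 11.2838: 4.1 + 3.5·11.2838 = 43.5933.
Δq = 11.5505 − 11.2838 = 0.2667; wedge = 46.5 − 43.5933 = 2.9067.
The triangle = ½ × 0.2667 × 2.9067 = 0.39.

0.39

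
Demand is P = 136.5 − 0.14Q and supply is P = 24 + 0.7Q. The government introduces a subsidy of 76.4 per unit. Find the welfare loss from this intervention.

3474.38

Competitive equilibrium: 136.5 − 0.14Q = 24 + 0.7Q → Q* = 133.9286, P* = 117.75.
The subsidy lowers effective supply by 76.4: P = 0.7Q − 52.4.
New quantity: 136.5 − 0.14Q = 0.7Q − 52.4 → Q' = 224.881.
Overproduction ΔQ = 224.881 − 133.9286 = 90.9524; wedge = subsidy = 76.4.
Welfare loss = ½ × 90.9524 × 76.4 = 3474.38.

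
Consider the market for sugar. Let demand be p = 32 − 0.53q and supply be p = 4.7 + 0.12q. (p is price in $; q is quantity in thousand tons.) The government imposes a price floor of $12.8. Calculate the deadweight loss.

Competitive equilibrium: 32 − 0.53q = 4.7 + 0.12q → q* = 42, p* = 9.74.
At the floor p = 12.8, quantity demanded = (32 − 12.8)/0.53 = 36.2264.
Sellers' marginal cost at q' = 36.2264: 4.7 + 0.12·36.2264 = 9.0472.
Δq = 42 − 36.2264 = 5.7736; wedge = 12.8 − 9.0472 = 3.7528.
Deadweight loss = ½ × 5.7736 × 3.7528 = $10.83 thousand.

$10.83 thousand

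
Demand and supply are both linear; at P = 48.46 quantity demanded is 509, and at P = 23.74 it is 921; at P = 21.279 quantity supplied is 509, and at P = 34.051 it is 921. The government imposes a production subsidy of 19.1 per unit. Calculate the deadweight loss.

2004.45

Demand slope = (23.74 − 48.46)/(921 − 509) = −0.06, so P = 79 − 0.06Q.
Supply slope = (34.051 − 21.279)/(921 − 509) = 0.031, so P = 5.5 + 0.031Q.
Competitive equilibrium: 79 − 0.06Q = 5.5 + 0.031Q → Q* = 807.6923, P* = 30.5385.
The subsidy lowers effective supply by 19.1: P = 0.031Q − 13.6.
New quantity: 79 − 0.06Q = 0.031Q − 13.6 → Q' = 1017.5824.
Overproduction ΔQ = 1017.5824 − 807.6923 = 209.8901; wedge = subsidy = 19.1.
Deadweight loss = ½ × 209.8901 × 19.1 = 2004.45.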